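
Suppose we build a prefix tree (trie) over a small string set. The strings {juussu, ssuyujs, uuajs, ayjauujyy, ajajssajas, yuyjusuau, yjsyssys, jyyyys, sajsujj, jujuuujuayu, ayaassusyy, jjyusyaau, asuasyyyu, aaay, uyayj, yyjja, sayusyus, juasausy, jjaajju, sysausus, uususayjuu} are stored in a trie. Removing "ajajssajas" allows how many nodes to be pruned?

After clearing the end-marker at "ajajssajas", prune upward until reaching a node still needed by another word.
The suffix "jajssajas" (9 nodes) is used only by "ajajssajas"; the node for "a" still has the child "y", so pruning stops there.
Nodes removed: 9

9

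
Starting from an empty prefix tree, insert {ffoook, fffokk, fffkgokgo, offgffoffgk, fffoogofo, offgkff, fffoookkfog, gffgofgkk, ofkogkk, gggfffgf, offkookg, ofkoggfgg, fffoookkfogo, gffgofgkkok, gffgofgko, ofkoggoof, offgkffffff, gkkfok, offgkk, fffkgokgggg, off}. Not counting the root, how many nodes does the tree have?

91

For each word, the new-node count is its length minus the longest prefix already in the trie:
  "ffoook" → 6 new (f, f, o, o, o, k)
  "fffokk" → prefix "ff" already present; 4 new (f, o, k, k)
  "fffkgokgo" → prefix "fff" already present; 6 new (k, g, o, k, g, o)
  "offgffoffgk" → 11 new (o, f, f, g, f, f, o, f, f, g, k)
  "fffoogofo" → prefix "fffo" already present; 5 new (o, g, o, f, o)
  "offgkff" → prefix "offg" already present; 3 new (k, f, f)
  "fffoookkfog" → prefix "fffoo" already present; 6 new (o, k, k, f, o, g)
  "gffgofgkk" → 9 new (g, f, f, g, o, f, g, k, k)
  "ofkogkk" → prefix "of" already present; 5 new (k, o, g, k, k)
  "gggfffgf" → prefix "g" already present; 7 new (g, g, f, f, f, g, f)
  "offkookg" → prefix "off" already present; 5 new (k, o, o, k, g)
  "ofkoggfgg" → prefix "ofkog" already present; 4 new (g, f, g, g)
  "fffoookkfogo" → prefix "fffoookkfog" already present; 1 new (o)
  "gffgofgkkok" → prefix "gffgofgkk" already present; 2 new (o, k)
  "gffgofgko" → prefix "gffgofgk" already present; 1 new (o)
  "ofkoggoof" → prefix "ofkogg" already present; 3 new (o, o, f)
  "offgkffffff" → prefix "offgkff" already present; 4 new (f, f, f, f)
  "gkkfok" → prefix "g" already present; 5 new (k, k, f, o, k)
  "offgkk" → prefix "offgk" already present; 1 new (k)
  "fffkgokgggg" → prefix "fffkgokg" already present; 3 new (g, g, g)
  "off" → prefix "off" already present; 0 new (none)
Total nodes = 6 + 4 + 6 + 11 + 5 + 3 + 6 + 9 + 5 + 7 + 5 + 4 + 1 + 2 + 1 + 3 + 4 + 5 + 1 + 3 + 0 = 91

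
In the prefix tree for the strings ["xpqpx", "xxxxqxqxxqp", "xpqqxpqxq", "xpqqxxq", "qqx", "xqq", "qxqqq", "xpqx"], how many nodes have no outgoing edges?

8

Leaves are exactly the stored words that no other stored word extends.
Those words: "qqx", "qxqqq", "xpqpx", "xpqqxpqxq", "xpqqxxq", "xpqx", "xqq", "xxxxqxqxxqp"
Leaf count: 8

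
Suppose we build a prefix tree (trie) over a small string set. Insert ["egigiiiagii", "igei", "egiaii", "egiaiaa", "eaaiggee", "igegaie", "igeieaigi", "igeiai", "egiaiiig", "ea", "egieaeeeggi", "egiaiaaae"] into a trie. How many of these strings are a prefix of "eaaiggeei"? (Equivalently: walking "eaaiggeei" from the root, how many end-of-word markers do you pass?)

Traverse "eaaiggeei" character by character; count nodes along the way that are marked as word ends.
Prefixes of the query that are stored words: "ea", "eaaiggee"
Count: 2

2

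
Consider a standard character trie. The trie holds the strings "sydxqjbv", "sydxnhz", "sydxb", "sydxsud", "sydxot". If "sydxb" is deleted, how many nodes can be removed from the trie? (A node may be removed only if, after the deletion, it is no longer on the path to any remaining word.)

A node on "sydxb"'s path can go only if nothing else ends at it or branches off below it.
The suffix "b" (1 node) is used only by "sydxb"; the node for "sydx" still has the child "q", so pruning stops there.
Nodes removed: 1

1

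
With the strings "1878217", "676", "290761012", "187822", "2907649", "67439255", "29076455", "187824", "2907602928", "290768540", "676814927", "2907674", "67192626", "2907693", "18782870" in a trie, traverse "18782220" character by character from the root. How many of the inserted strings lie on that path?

Check each prefix of "18782220" against the stored set — each match is an end-marker on the path.
Prefixes of the query that are stored words: "187822"
Count: 1

1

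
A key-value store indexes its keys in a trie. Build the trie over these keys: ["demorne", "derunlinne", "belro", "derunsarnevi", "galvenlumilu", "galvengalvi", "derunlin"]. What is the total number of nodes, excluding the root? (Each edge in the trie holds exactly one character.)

44

Insert word by word; a character creates a node only if that edge doesn't already exist:
  "demorne" → 7 new (d, e, m, o, r, n, e)
  "derunlinne" → prefix "de" already present; 8 new (r, u, n, l, i, n, n, e)
  "belro" → 5 new (b, e, l, r, o)
  "derunsarnevi" → prefix "derun" already present; 7 new (s, a, r, n, e, v, i)
  "galvenlumilu" → 12 new (g, a, l, v, e, n, l, u, m, i, l, u)
  "galvengalvi" → prefix "galven" already present; 5 new (g, a, l, v, i)
  "derunlin" → prefix "derunlin" already present; 0 new (none)
Total nodes = 7 + 8 + 5 + 7 + 12 + 5 + 0 = 44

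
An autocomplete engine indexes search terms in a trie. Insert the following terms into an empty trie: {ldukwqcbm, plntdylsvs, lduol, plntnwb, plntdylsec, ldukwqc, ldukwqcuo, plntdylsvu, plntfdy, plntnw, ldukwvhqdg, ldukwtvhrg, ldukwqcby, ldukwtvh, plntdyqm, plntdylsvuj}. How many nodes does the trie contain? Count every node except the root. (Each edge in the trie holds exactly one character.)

46

Count nodes per top-level branch (shared prefixes stored once):
  'l'-branch (ldukwqc, ldukwqcbm, ldukwqcby, ldukwqcuo, ldukwtvh, ldukwtvhrg, ldukwvhqdg, lduol): 24 nodes
  'p'-branch (plntdylsec, plntdylsvs, plntdylsvu, plntdylsvuj, plntdyqm, plntfdy, plntnw, plntnwb): 22 nodes
Sum: 46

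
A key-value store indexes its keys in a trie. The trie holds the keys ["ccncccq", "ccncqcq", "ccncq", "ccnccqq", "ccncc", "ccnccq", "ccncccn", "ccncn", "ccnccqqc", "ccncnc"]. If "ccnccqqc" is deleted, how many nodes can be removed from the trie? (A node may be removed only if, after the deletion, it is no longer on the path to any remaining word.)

1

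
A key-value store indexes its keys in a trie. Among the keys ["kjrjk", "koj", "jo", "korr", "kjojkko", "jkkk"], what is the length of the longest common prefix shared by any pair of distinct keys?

2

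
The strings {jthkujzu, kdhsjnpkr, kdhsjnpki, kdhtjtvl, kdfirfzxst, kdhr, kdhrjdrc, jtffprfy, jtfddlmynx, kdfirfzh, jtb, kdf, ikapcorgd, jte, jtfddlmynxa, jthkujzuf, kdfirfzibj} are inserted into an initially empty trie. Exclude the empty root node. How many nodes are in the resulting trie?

Trace insertions, counting only characters that open a new branch:
  "jthkujzu" → 8 new (j, t, h, k, u, j, z, u)
  "kdhsjnpkr" → 9 new (k, d, h, s, j, n, p, k, r)
  "kdhsjnpki" → prefix "kdhsjnpk" already present; 1 new (i)
  "kdhtjtvl" → prefix "kdh" already present; 5 new (t, j, t, v, l)
  "kdfirfzxst" → prefix "kd" already present; 8 new (f, i, r, f, z, x, s, t)
  "kdhr" → prefix "kdh" already present; 1 new (r)
  "kdhrjdrc" → prefix "kdhr" already present; 4 new (j, d, r, c)
  "jtffprfy" → prefix "jt" already present; 6 new (f, f, p, r, f, y)
  "jtfddlmynx" → prefix "jtf" already present; 7 new (d, d, l, m, y, n, x)
  "kdfirfzh" → prefix "kdfirfz" already present; 1 new (h)
  "jtb" → prefix "jt" already present; 1 new (b)
  "kdf" → prefix "kdf" already present; 0 new (none)
  "ikapcorgd" → 9 new (i, k, a, p, c, o, r, g, d)
  "jte" → prefix "jt" already present; 1 new (e)
  "jtfddlmynxa" → prefix "jtfddlmynx" already present; 1 new (a)
  "jthkujzuf" → prefix "jthkujzu" already present; 1 new (f)
  "kdfirfzibj" → prefix "kdfirfz" already present; 3 new (i, b, j)
Total nodes = 8 + 9 + 1 + 5 + 8 + 1 + 4 + 6 + 7 + 1 + 1 + 0 + 9 + 1 + 1 + 1 + 3 = 66

66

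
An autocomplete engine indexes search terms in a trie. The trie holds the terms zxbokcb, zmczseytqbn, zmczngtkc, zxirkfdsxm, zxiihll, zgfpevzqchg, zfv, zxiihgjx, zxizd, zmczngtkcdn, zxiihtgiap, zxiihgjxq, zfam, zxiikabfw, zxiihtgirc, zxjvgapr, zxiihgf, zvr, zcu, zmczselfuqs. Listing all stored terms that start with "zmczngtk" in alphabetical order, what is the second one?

zmczngtkcdn

DFS of the "zmczngtk" subtree visits, in order: "zmczngtkc", "zmczngtkcdn"
Position 2: zmczngtkcdn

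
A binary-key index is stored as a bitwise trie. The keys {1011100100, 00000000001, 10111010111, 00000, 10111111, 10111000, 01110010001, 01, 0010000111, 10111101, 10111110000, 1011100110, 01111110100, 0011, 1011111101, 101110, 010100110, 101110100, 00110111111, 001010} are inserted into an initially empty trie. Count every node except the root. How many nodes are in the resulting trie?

Count nodes per top-level branch (shared prefixes stored once):
  '0'-branch (00000, 00000000001, 0010000111, 001010, 0011, 00110111111, 01, 010100110, 01110010001, 01111110100): 53 nodes
  '1'-branch (101110, 10111000, 1011100100, 1011100110, 101110100, 10111010111, 10111101, 10111110000, 10111111, 1011111101): 30 nodes
Sum: 83

83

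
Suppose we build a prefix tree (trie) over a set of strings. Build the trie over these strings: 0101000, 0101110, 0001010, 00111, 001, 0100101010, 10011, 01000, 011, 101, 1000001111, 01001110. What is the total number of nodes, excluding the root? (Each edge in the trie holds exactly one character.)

Insert word by word; a character creates a node only if that edge doesn't already exist:
  "0101000" → 7 new (0, 1, 0, 1, 0, 0, 0)
  "0101110" → prefix "0101" already present; 3 new (1, 1, 0)
  "0001010" → prefix "0" already present; 6 new (0, 0, 1, 0, 1, 0)
  "00111" → prefix "00" already present; 3 new (1, 1, 1)
  "001" → prefix "001" already present; 0 new (none)
  "0100101010" → prefix "010" already present; 7 new (0, 1, 0, 1, 0, 1, 0)
  "10011" → 5 new (1, 0, 0, 1, 1)
  "01000" → prefix "0100" already present; 1 new (0)
  "011" → prefix "01" already present; 1 new (1)
  "101" → prefix "10" already present; 1 new (1)
  "1000001111" → prefix "100" already present; 7 new (0, 0, 0, 1, 1, 1, 1)
  "01001110" → prefix "01001" already present; 3 new (1, 1, 0)
Total nodes = 7 + 3 + 6 + 3 + 0 + 7 + 5 + 1 + 1 + 1 + 7 + 3 = 44

44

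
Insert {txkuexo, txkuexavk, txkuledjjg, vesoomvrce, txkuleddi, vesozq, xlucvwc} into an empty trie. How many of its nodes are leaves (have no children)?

A leaf is a node with no children — equivalently, the end of a word that is not a proper prefix of any other stored word.
Those words: "txkuexavk", "txkuexo", "txkuleddi", "txkuledjjg", "vesoomvrce", "vesozq", "xlucvwc"
Leaf count: 7

7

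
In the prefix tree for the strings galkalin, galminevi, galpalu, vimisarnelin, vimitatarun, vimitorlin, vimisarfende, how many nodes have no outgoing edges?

7

Leaves are exactly the stored words that no other stored word extends.
Those words: "galkalin", "galminevi", "galpalu", "vimisarfende", "vimisarnelin", "vimitatarun", "vimitorlin"
Leaf count: 7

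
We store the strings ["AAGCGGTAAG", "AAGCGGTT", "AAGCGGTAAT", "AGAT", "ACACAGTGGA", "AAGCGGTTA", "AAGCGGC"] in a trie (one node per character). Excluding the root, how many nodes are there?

26

Trie structure (* marks end of a word):
(root)
└─ A
   ├─ A
   │  └─ G
   │     └─ C
   │        └─ G
   │           └─ G
   │              ├─ C *
   │              └─ T
   │                 ├─ A
   │                 │  └─ A
   │                 │     ├─ G *
   │                 │     └─ T *
   │                 └─ T *
   │                    └─ A *
   ├─ C
   │  └─ A
   │     └─ C
   │        └─ A
   │           └─ G
   │              └─ T
   │                 └─ G
   │                    └─ G
   │                       └─ A *
   └─ G
      └─ A
         └─ T *
Counting every labelled node above: 26.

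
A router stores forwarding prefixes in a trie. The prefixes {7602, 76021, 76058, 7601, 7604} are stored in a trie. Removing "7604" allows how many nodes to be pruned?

1

Walk "7604" from the leaf back toward the root, removing each node that no remaining word uses.
The suffix "4" (1 node) is used only by "7604"; the node for "760" still has the child "2", so pruning stops there.
Nodes removed: 1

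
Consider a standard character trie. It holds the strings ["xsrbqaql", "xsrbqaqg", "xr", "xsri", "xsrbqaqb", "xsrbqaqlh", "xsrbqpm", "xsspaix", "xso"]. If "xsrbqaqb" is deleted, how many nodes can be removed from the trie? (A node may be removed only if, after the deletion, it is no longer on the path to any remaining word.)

After clearing the end-marker at "xsrbqaqb", prune upward until reaching a node still needed by another word.
The suffix "b" (1 node) is used only by "xsrbqaqb"; the node for "xsrbqaq" still has the child "l", so pruning stops there.
Nodes removed: 1

1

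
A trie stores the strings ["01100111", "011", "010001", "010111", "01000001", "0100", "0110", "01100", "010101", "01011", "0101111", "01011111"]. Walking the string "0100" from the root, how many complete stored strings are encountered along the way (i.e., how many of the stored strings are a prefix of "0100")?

Traverse "0100" character by character; count nodes along the way that are marked as word ends.
Prefixes of the query that are stored words: "0100"
Count: 1

1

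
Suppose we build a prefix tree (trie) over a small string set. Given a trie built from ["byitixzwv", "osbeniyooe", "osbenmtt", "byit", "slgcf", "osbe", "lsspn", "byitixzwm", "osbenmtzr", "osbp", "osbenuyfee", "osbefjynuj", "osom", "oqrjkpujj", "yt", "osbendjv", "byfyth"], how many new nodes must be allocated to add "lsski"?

2

Walking "lsski" from the root, the first 3 characters ("lss") follow existing edges; "k" is the first miss.
So 5 − 3 = 2 new nodes.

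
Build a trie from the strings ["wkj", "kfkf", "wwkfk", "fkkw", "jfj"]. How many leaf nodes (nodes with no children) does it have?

Leaves are exactly the stored words that no other stored word extends.
Those words: "fkkw", "jfj", "kfkf", "wkj", "wwkfk"
Leaf count: 5

5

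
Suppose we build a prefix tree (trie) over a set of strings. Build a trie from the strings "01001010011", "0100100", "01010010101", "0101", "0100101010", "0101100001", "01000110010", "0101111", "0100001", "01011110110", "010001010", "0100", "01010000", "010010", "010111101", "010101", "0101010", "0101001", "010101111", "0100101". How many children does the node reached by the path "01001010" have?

The children of the "01001010" node are the distinct next characters among strings starting with "01001010".
Distinct next characters after "01001010": 0, 1.
That node has 2 child edges.

2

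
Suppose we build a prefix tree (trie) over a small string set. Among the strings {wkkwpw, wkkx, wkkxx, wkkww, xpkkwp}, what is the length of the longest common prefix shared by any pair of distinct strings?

4

Look for the deepest trie node that still has at least two words in its subtree.
"wkkwpw" and "wkkww" agree on "wkkw" (4 characters) before diverging; nothing deeper is shared.
Longest shared-prefix length: 4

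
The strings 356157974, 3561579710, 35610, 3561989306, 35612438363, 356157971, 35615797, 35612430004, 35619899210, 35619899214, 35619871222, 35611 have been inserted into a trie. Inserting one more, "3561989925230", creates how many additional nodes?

Walking "3561989925230" from the root, the first 9 characters ("356198992") follow existing edges; "5" is the first miss.
Each of the 4 remaining characters creates one node.

4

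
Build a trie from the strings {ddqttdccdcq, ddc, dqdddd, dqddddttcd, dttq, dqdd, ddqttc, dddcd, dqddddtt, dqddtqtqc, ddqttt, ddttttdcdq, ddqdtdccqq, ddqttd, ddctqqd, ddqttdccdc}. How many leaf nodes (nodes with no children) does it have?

10

Leaves are exactly the stored words that no other stored word extends.
Those words: "ddctqqd", "dddcd", "ddqdtdccqq", "ddqttc", "ddqttdccdcq", "ddqttt", "ddttttdcdq", "dqddddttcd", "dqddtqtqc", "dttq"
Leaf count: 10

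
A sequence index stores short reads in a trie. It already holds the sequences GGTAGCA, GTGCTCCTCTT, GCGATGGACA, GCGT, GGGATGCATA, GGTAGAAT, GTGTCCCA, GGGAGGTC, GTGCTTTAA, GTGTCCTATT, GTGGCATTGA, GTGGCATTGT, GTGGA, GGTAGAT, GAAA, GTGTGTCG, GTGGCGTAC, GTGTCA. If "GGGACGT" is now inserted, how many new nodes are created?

3

The longest prefix of "GGGACGT" already in the trie is "GGGA" (length 4).
Each of the 3 remaining characters creates one node.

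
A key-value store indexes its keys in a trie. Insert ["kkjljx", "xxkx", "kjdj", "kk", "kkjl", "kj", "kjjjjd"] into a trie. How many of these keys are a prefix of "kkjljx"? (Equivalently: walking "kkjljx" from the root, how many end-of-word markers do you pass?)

Traverse "kkjljx" character by character; count nodes along the way that are marked as word ends.
Prefixes of the query that are stored words: "kk", "kkjl", "kkjljx"
Count: 3

3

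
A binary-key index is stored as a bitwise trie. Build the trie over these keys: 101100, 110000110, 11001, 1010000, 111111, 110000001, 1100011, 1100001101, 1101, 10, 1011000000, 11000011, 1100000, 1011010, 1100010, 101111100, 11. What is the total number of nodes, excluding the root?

42

For each word, the new-node count is its length minus the longest prefix already in the trie:
  "101100" → 6 new (1, 0, 1, 1, 0, 0)
  "110000110" → prefix "1" already present; 8 new (1, 0, 0, 0, 0, 1, 1, 0)
  "11001" → prefix "1100" already present; 1 new (1)
  "1010000" → prefix "101" already present; 4 new (0, 0, 0, 0)
  "111111" → prefix "11" already present; 4 new (1, 1, 1, 1)
  "110000001" → prefix "110000" already present; 3 new (0, 0, 1)
  "1100011" → prefix "11000" already present; 2 new (1, 1)
  "1100001101" → prefix "110000110" already present; 1 new (1)
  "1101" → prefix "110" already present; 1 new (1)
  "10" → prefix "10" already present; 0 new (none)
  "1011000000" → prefix "101100" already present; 4 new (0, 0, 0, 0)
  "11000011" → prefix "11000011" already present; 0 new (none)
  "1100000" → prefix "1100000" already present; 0 new (none)
  "1011010" → prefix "10110" already present; 2 new (1, 0)
  "1100010" → prefix "110001" already present; 1 new (0)
  "101111100" → prefix "1011" already present; 5 new (1, 1, 1, 0, 0)
  "11" → prefix "11" already present; 0 new (none)
Total nodes = 6 + 8 + 1 + 4 + 4 + 3 + 2 + 1 + 1 + 0 + 4 + 0 + 0 + 2 + 1 + 5 + 0 = 42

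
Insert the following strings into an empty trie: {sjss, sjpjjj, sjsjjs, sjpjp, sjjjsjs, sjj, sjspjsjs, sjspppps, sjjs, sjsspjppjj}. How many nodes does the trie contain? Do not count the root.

Trie structure (* marks end of a word):
(root)
└─ s
   └─ j
      ├─ j *
      │  ├─ j
      │  │  └─ s
      │  │     └─ j
      │  │        └─ s *
      │  └─ s *
      ├─ p
      │  └─ j
      │     ├─ j
      │     │  └─ j *
      │     └─ p *
      └─ s
         ├─ j
         │  └─ j
         │     └─ s *
         ├─ p
         │  ├─ j
         │  │  └─ s
         │  │     └─ j
         │  │        └─ s *
         │  └─ p
         │     └─ p
         │        └─ p
         │           └─ s *
         └─ s *
            └─ p
               └─ j
                  └─ p
                     └─ p
                        └─ j
                           └─ j *
Counting every labelled node above: 33.

33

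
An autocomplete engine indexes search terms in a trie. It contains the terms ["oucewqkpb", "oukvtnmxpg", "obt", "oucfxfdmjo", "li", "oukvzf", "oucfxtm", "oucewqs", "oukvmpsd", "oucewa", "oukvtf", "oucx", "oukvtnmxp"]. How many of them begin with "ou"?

Traverse to the node for "ou", then collect every word in that subtree.
Matches: "oucewa", "oucewqkpb", "oucewqs", "oucfxfdmjo", "oucfxtm", "oucx", "oukvmpsd", "oukvtf", "oukvtnmxp", "oukvtnmxpg", "oukvzf"
Count: 11

11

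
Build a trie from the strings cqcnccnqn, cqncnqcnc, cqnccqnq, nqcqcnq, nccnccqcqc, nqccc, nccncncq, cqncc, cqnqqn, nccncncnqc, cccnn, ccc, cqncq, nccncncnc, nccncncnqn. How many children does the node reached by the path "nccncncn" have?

The children of the "nccncncn" node are the distinct next characters among strings starting with "nccncncn".
Distinct next characters after "nccncncn": c, q.
That node has 2 child edges.

2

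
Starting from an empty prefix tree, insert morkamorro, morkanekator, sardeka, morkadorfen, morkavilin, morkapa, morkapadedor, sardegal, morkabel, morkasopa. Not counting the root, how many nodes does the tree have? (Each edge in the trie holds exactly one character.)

Count nodes per top-level branch (shared prefixes stored once):
  'm'-branch (morkabel, morkadorfen, morkamorro, morkanekator, morkapa, morkapadedor, morkasopa, morkavilin): 42 nodes
  's'-branch (sardegal, sardeka): 10 nodes
Sum: 52

52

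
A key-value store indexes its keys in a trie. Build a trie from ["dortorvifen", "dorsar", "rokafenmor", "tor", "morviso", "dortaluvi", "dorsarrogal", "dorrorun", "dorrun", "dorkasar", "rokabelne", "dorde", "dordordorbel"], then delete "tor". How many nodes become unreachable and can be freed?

3

After clearing the end-marker at "tor", prune upward until reaching a node still needed by another word.
No other word shares any prefix with "tor", so all 3 of its nodes go.
Nodes removed: 3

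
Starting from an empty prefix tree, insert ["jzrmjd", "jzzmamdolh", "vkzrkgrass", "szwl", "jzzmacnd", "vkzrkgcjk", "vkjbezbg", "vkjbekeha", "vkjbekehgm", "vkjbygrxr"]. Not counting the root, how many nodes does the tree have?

51

Count nodes per top-level branch (shared prefixes stored once):
  'j'-branch (jzrmjd, jzzmacnd, jzzmamdolh): 17 nodes
  's'-branch (szwl): 4 nodes
  'v'-branch (vkjbekeha, vkjbekehgm, vkjbezbg, vkjbygrxr, vkzrkgcjk, vkzrkgrass): 30 nodes
Sum: 51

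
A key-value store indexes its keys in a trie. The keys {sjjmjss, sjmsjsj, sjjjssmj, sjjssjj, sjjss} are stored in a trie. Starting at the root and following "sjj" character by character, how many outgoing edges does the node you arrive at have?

The children of the "sjj" node are the distinct next characters among strings starting with "sjj".
Characters that immediately follow "sjj" among the stored strings: {j, m, s}.
That node has 3 child edges.

3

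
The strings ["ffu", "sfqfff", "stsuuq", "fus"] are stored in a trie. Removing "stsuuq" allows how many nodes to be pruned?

5

A node on "stsuuq"'s path can go only if nothing else ends at it or branches off below it.
The suffix "tsuuq" (5 nodes) is used only by "stsuuq"; the node for "s" still has the child "f", so pruning stops there.
Nodes removed: 5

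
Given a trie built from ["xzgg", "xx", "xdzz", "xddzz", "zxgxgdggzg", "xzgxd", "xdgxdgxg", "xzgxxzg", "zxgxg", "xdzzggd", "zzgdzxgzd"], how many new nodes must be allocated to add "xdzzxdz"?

3

The longest prefix of "xdzzxdz" already in the trie is "xdzz" (length 4).
Each of the 3 remaining characters creates one node.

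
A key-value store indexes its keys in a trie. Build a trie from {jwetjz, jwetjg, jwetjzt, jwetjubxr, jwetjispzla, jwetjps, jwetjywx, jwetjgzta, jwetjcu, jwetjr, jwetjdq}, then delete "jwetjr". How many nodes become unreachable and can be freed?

A node on "jwetjr"'s path can go only if nothing else ends at it or branches off below it.
The suffix "r" (1 node) is used only by "jwetjr"; the node for "jwetj" still has the child "z", so pruning stops there.
Nodes removed: 1

1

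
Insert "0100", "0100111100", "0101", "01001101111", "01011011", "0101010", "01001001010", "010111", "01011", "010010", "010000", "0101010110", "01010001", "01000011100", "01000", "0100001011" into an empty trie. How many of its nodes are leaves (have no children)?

9

Leaves are exactly the stored words that no other stored word extends.
Those words: "0100001011", "01000011100", "01001001010", "01001101111", "0100111100", "01010001", "0101010110", "01011011", "010111"
Leaf count: 9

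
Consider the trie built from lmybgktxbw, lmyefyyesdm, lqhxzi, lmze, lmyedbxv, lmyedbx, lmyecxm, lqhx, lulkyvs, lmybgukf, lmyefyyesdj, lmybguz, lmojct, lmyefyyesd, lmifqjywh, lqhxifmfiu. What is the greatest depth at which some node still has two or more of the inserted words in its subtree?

10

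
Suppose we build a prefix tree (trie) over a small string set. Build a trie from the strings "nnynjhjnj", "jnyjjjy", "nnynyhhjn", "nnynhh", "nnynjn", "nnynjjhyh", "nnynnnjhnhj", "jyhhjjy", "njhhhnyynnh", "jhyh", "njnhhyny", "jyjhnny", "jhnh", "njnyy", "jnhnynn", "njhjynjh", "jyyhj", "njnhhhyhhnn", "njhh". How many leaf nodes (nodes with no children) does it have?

A leaf is a node with no children — equivalently, the end of a word that is not a proper prefix of any other stored word.
Those words: "jhnh", "jhyh", "jnhnynn", "jnyjjjy", "jyhhjjy", "jyjhnny", "jyyhj", "njhhhnyynnh", "njhjynjh", "njnhhhyhhnn", "njnhhyny", "njnyy", "nnynhh", "nnynjhjnj", "nnynjjhyh", "nnynjn", "nnynnnjhnhj", "nnynyhhjn"
Leaf count: 18

18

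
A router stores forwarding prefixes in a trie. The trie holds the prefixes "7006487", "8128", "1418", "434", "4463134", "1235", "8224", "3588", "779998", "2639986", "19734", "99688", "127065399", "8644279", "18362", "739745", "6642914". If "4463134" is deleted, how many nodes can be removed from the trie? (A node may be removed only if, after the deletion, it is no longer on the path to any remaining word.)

6

After clearing the end-marker at "4463134", prune upward until reaching a node still needed by another word.
The suffix "463134" (6 nodes) is used only by "4463134"; the node for "4" still has the child "3", so pruning stops there.
Nodes removed: 6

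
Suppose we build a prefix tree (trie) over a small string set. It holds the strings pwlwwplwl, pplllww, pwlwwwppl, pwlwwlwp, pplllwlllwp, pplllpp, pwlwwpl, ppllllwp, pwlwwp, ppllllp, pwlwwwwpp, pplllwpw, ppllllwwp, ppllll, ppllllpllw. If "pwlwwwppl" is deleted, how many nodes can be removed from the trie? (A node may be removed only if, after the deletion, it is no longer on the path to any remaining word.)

3

After clearing the end-marker at "pwlwwwppl", prune upward until reaching a node still needed by another word.
The suffix "ppl" (3 nodes) is used only by "pwlwwwppl"; the node for "pwlwww" still has the child "w", so pruning stops there.
Nodes removed: 3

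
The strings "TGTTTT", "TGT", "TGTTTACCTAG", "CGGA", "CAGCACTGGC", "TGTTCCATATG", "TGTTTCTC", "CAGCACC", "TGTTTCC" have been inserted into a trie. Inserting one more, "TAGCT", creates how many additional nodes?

4

"T" is already a path in the trie; the remaining "AGCT" must be added.
So 5 − 1 = 4 new nodes.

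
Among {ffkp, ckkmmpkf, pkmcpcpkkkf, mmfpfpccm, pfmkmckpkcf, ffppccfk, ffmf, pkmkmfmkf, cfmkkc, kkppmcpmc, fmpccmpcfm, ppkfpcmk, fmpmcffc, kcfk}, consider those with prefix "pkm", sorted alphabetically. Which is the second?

pkmkmfmkf

DFS of the "pkm" subtree visits, in order: "pkmcpcpkkkf", "pkmkmfmkf"
The 2nd is pkmkmfmkf.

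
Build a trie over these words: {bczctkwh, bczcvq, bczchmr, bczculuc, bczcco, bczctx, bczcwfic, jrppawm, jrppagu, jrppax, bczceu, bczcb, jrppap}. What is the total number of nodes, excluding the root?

38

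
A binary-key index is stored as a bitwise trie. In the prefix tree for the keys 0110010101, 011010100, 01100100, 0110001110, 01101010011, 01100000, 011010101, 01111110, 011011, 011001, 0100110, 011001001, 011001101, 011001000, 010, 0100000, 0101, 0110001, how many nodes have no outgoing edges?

Leaves are exactly the stored words that no other stored word extends.
Those words: "0100000", "0100110", "0101", "01100000", "0110001110", "011001000", "011001001", "0110010101", "011001101", "01101010011", "011010101", "011011", "01111110"
Leaf count: 13

13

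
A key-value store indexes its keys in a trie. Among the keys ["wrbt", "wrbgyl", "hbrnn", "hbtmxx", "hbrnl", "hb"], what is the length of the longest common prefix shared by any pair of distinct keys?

Look for the deepest trie node that still has at least two words in its subtree.
e.g. "hbrnl" and "hbrnn" share the prefix "hbrn" of length 4; no pair shares a longer one.
Longest shared-prefix length: 4

4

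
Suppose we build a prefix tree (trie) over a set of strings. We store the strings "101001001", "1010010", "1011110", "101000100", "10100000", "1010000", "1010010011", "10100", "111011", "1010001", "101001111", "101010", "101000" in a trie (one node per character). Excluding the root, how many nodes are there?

30

Trace insertions, counting only characters that open a new branch:
  "101001001" → 9 new (1, 0, 1, 0, 0, 1, 0, 0, 1)
  "1010010" → prefix "1010010" already present; 0 new (none)
  "1011110" → prefix "101" already present; 4 new (1, 1, 1, 0)
  "101000100" → prefix "10100" already present; 4 new (0, 1, 0, 0)
  "10100000" → prefix "101000" already present; 2 new (0, 0)
  "1010000" → prefix "1010000" already present; 0 new (none)
  "1010010011" → prefix "101001001" already present; 1 new (1)
  "10100" → prefix "10100" already present; 0 new (none)
  "111011" → prefix "1" already present; 5 new (1, 1, 0, 1, 1)
  "1010001" → prefix "1010001" already present; 0 new (none)
  "101001111" → prefix "101001" already present; 3 new (1, 1, 1)
  "101010" → prefix "1010" already present; 2 new (1, 0)
  "101000" → prefix "101000" already present; 0 new (none)
Total nodes = 9 + 0 + 4 + 4 + 2 + 0 + 1 + 0 + 5 + 0 + 3 + 2 + 0 = 30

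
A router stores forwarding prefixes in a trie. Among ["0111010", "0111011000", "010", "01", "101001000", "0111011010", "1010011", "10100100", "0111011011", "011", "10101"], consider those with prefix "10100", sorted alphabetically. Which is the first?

Words with prefix "10100", in lexicographic order: "10100100", "101001000", "1010011"
Position 1: 10100100

10100100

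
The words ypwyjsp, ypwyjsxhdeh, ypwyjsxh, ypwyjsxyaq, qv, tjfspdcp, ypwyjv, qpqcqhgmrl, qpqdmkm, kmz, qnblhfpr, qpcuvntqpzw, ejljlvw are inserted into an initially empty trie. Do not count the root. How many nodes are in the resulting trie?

65

For each word, the new-node count is its length minus the longest prefix already in the trie:
  "ypwyjsp" → 7 new (y, p, w, y, j, s, p)
  "ypwyjsxhdeh" → prefix "ypwyjs" already present; 5 new (x, h, d, e, h)
  "ypwyjsxh" → prefix "ypwyjsxh" already present; 0 new (none)
  "ypwyjsxyaq" → prefix "ypwyjsx" already present; 3 new (y, a, q)
  "qv" → 2 new (q, v)
  "tjfspdcp" → 8 new (t, j, f, s, p, d, c, p)
  "ypwyjv" → prefix "ypwyj" already present; 1 new (v)
  "qpqcqhgmrl" → prefix "q" already present; 9 new (p, q, c, q, h, g, m, r, l)
  "qpqdmkm" → prefix "qpq" already present; 4 new (d, m, k, m)
  "kmz" → 3 new (k, m, z)
  "qnblhfpr" → prefix "q" already present; 7 new (n, b, l, h, f, p, r)
  "qpcuvntqpzw" → prefix "qp" already present; 9 new (c, u, v, n, t, q, p, z, w)
  "ejljlvw" → 7 new (e, j, l, j, l, v, w)
Total nodes = 7 + 5 + 0 + 3 + 2 + 8 + 1 + 9 + 4 + 3 + 7 + 9 + 7 = 65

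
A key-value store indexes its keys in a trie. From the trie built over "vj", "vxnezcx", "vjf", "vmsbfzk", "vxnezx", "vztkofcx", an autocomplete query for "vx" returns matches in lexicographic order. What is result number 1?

vxnezcx

Filter for "vx…" and sort: "vxnezcx", "vxnezx"
The 1st is vxnezcx.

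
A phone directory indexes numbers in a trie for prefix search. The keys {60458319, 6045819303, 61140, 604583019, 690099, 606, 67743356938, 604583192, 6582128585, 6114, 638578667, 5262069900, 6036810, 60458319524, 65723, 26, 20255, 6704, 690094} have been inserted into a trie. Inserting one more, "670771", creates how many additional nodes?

"670" is already a path in the trie; the remaining "771" must be added.
New nodes needed: |"670771"| − 3 = 6 − 3 = 3.

3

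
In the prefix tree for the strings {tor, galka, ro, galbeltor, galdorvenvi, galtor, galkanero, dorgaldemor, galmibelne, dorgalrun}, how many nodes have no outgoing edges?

9

A leaf is a node with no children — equivalently, the end of a word that is not a proper prefix of any other stored word.
Those words: "dorgaldemor", "dorgalrun", "galbeltor", "galdorvenvi", "galkanero", "galmibelne", "galtor", "ro", "tor"
Leaf count: 9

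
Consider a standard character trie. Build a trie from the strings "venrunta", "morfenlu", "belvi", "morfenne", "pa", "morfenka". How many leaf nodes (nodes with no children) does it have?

6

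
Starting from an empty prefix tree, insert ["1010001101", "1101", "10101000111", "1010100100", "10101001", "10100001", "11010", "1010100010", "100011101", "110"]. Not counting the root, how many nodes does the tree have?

34

Insert word by word; a character creates a node only if that edge doesn't already exist:
  "1010001101" → 10 new (1, 0, 1, 0, 0, 0, 1, 1, 0, 1)
  "1101" → prefix "1" already present; 3 new (1, 0, 1)
  "10101000111" → prefix "1010" already present; 7 new (1, 0, 0, 0, 1, 1, 1)
  "1010100100" → prefix "1010100" already present; 3 new (1, 0, 0)
  "10101001" → prefix "10101001" already present; 0 new (none)
  "10100001" → prefix "101000" already present; 2 new (0, 1)
  "11010" → prefix "1101" already present; 1 new (0)
  "1010100010" → prefix "101010001" already present; 1 new (0)
  "100011101" → prefix "10" already present; 7 new (0, 0, 1, 1, 1, 0, 1)
  "110" → prefix "110" already present; 0 new (none)
Total nodes = 10 + 3 + 7 + 3 + 0 + 2 + 1 + 1 + 7 + 0 = 34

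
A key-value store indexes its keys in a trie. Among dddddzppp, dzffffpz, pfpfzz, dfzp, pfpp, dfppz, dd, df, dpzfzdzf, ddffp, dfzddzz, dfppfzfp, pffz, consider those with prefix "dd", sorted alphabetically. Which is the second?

dddddzppp

Filter for "dd…" and sort: "dd", "dddddzppp", "ddffp"
The 2nd is dddddzppp.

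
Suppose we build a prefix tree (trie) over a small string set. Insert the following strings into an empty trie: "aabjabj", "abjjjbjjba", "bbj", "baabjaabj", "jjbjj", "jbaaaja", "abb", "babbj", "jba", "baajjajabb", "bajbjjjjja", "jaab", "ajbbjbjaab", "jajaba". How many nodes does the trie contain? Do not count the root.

73

For each word, the new-node count is its length minus the longest prefix already in the trie:
  "aabjabj" → 7 new (a, a, b, j, a, b, j)
  "abjjjbjjba" → prefix "a" already present; 9 new (b, j, j, j, b, j, j, b, a)
  "bbj" → 3 new (b, b, j)
  "baabjaabj" → prefix "b" already present; 8 new (a, a, b, j, a, a, b, j)
  "jjbjj" → 5 new (j, j, b, j, j)
  "jbaaaja" → prefix "j" already present; 6 new (b, a, a, a, j, a)
  "abb" → prefix "ab" already present; 1 new (b)
  "babbj" → prefix "ba" already present; 3 new (b, b, j)
  "jba" → prefix "jba" already present; 0 new (none)
  "baajjajabb" → prefix "baa" already present; 7 new (j, j, a, j, a, b, b)
  "bajbjjjjja" → prefix "ba" already present; 8 new (j, b, j, j, j, j, j, a)
  "jaab" → prefix "j" already present; 3 new (a, a, b)
  "ajbbjbjaab" → prefix "a" already present; 9 new (j, b, b, j, b, j, a, a, b)
  "jajaba" → prefix "ja" already present; 4 new (j, a, b, a)
Total nodes = 7 + 9 + 3 + 8 + 5 + 6 + 1 + 3 + 0 + 7 + 8 + 3 + 9 + 4 = 73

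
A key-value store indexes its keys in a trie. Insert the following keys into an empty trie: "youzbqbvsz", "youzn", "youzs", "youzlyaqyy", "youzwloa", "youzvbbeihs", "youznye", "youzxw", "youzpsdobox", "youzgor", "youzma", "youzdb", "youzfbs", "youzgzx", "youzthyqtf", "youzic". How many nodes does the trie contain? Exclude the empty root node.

Insert word by word; a character creates a node only if that edge doesn't already exist:
  "youzbqbvsz" → 10 new (y, o, u, z, b, q, b, v, s, z)
  "youzn" → prefix "youz" already present; 1 new (n)
  "youzs" → prefix "youz" already present; 1 new (s)
  "youzlyaqyy" → prefix "youz" already present; 6 new (l, y, a, q, y, y)
  "youzwloa" → prefix "youz" already present; 4 new (w, l, o, a)
  "youzvbbeihs" → prefix "youz" already present; 7 new (v, b, b, e, i, h, s)
  "youznye" → prefix "youzn" already present; 2 new (y, e)
  "youzxw" → prefix "youz" already present; 2 new (x, w)
  "youzpsdobox" → prefix "youz" already present; 7 new (p, s, d, o, b, o, x)
  "youzgor" → prefix "youz" already present; 3 new (g, o, r)
  "youzma" → prefix "youz" already present; 2 new (m, a)
  "youzdb" → prefix "youz" already present; 2 new (d, b)
  "youzfbs" → prefix "youz" already present; 3 new (f, b, s)
  "youzgzx" → prefix "youzg" already present; 2 new (z, x)
  "youzthyqtf" → prefix "youz" already present; 6 new (t, h, y, q, t, f)
  "youzic" → prefix "youz" already present; 2 new (i, c)
Total nodes = 10 + 1 + 1 + 6 + 4 + 7 + 2 + 2 + 7 + 3 + 2 + 2 + 3 + 2 + 6 + 2 = 60

60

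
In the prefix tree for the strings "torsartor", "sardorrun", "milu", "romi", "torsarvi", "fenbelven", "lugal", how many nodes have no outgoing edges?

7

Leaves are exactly the stored words that no other stored word extends.
Those words: "fenbelven", "lugal", "milu", "romi", "sardorrun", "torsartor", "torsarvi"
Leaf count: 7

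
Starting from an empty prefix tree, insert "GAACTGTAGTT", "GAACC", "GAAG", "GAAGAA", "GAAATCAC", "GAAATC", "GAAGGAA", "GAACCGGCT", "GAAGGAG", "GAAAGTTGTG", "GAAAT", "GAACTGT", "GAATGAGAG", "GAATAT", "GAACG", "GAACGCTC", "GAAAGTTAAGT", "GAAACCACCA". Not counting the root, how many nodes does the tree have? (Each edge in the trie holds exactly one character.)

For each word, the new-node count is its length minus the longest prefix already in the trie:
  "GAACTGTAGTT" → 11 new (G, A, A, C, T, G, T, A, G, T, T)
  "GAACC" → prefix "GAAC" already present; 1 new (C)
  "GAAG" → prefix "GAA" already present; 1 new (G)
  "GAAGAA" → prefix "GAAG" already present; 2 new (A, A)
  "GAAATCAC" → prefix "GAA" already present; 5 new (A, T, C, A, C)
  "GAAATC" → prefix "GAAATC" already present; 0 new (none)
  "GAAGGAA" → prefix "GAAG" already present; 3 new (G, A, A)
  "GAACCGGCT" → prefix "GAACC" already present; 4 new (G, G, C, T)
  "GAAGGAG" → prefix "GAAGGA" already present; 1 new (G)
  "GAAAGTTGTG" → prefix "GAAA" already present; 6 new (G, T, T, G, T, G)
  "GAAAT" → prefix "GAAAT" already present; 0 new (none)
  "GAACTGT" → prefix "GAACTGT" already present; 0 new (none)
  "GAATGAGAG" → prefix "GAA" already present; 6 new (T, G, A, G, A, G)
  "GAATAT" → prefix "GAAT" already present; 2 new (A, T)
  "GAACG" → prefix "GAAC" already present; 1 new (G)
  "GAACGCTC" → prefix "GAACG" already present; 3 new (C, T, C)
  "GAAAGTTAAGT" → prefix "GAAAGTT" already present; 4 new (A, A, G, T)
  "GAAACCACCA" → prefix "GAAA" already present; 6 new (C, C, A, C, C, A)
Total nodes = 11 + 1 + 1 + 2 + 5 + 0 + 3 + 4 + 1 + 6 + 0 + 0 + 6 + 2 + 1 + 3 + 4 + 6 = 56

56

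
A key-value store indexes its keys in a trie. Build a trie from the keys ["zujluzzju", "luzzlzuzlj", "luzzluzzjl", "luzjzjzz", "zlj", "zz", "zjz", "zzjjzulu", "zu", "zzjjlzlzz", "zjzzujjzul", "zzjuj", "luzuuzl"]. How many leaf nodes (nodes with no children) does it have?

10

Leaves are exactly the stored words that no other stored word extends.
Those words: "luzjzjzz", "luzuuzl", "luzzluzzjl", "luzzlzuzlj", "zjzzujjzul", "zlj", "zujluzzju", "zzjjlzlzz", "zzjjzulu", "zzjuj"
Leaf count: 10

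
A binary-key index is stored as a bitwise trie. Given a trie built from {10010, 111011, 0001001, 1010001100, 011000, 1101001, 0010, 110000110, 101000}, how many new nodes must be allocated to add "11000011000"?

2

"110000110" is already a path in the trie; the remaining "00" must be added.
Each of the 2 remaining characters creates one node.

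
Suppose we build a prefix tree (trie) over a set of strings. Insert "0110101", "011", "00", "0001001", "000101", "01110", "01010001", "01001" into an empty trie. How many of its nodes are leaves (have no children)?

Leaves are exactly the stored words that no other stored word extends.
Those words: "0001001", "000101", "01001", "01010001", "0110101", "01110"
Leaf count: 6

6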